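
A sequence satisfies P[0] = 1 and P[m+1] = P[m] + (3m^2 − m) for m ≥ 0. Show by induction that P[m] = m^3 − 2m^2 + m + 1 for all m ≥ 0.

Base case: P[0] = 1, and 0^3 − 2·0^2 + 0 + 1 = 1.
Assume P[k] = k^3 − 2k^2 + k + 1.
Then P[k+1] = P[k] + (3k^2 − k) = (k^3 − 2k^2 + k + 1) + (3k^2 − k) = k^3 + k^2 + 1,
and (k+1)^3 − 2·(k+1)^2 + (k+1) + 1 = k^3 + k^2 + 1.
This completes the inductive step, so P[m] = m^3 − 2m^2 + m + 1 for all m ≥ 0.

P[m] = m^3 − 2m^2 + m + 1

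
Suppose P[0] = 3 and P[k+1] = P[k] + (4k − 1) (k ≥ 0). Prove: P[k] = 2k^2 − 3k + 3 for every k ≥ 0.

Base case: P[0] = 3, and 2·0^2 − 3·0 + 3 = 3.
Assume P[m] = 2m^2 − 3m + 3.
Then P[m+1] = P[m] + (4m − 1) = (2m^2 − 3m + 3) + (4m − 1) = 2m^2 + m + 2,
and 2·(m+1)^2 − 3·(m+1) + 3 = 2m^2 + m + 2.
Hence P[k] = 2k^2 − 3k + 3 for every k ≥ 0, by induction.

P[k] = 2k^2 − 3k + 3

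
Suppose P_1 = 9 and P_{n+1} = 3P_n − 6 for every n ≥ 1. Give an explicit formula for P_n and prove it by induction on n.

Claim: P_n = 2·3^n + 3.

Base case: P_1 = 9, and 2·3^1 + 3 = 6 + 3 = 9.
Assume P_r = 2·3^r + 3 for some r ≥ 1.
Then P_{r+1} = 3P_r − 6 = 3·(2·3^r + 3) − 6 = 6·3^r + 9 − 6 = 2·3^{r+1} + 3.
This completes the inductive step, so P_n = 2·3^n + 3 for all n ≥ 1.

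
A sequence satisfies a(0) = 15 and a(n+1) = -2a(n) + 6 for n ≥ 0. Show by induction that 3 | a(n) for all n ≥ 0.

Base case: a(0) = 15 = 3·5, so 3 | a(0).
Assume 3 | a(m), so a(m) = 3t for some integer t.
Then a(m+1) = -2a(m) + 6 = -2·(3t) + 6 = 3(-2t + 2), so 3 | a(m+1).
Hence 3 | a(n) for every n ≥ 0, by induction.

3 | a(n)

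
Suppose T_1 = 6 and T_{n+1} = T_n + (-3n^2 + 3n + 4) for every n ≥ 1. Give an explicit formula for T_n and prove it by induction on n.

Claim: T_n = -n^3 + 3n^2 + 2n + 2.

Base case: T_1 = 6, and -1^3 + 3·1^2 + 2·1 + 2 = 6.
Assume T_k = -k^3 + 3k^2 + 2k + 2.
Then T_{k+1} = T_k + (-3k^2 + 3k + 4) = (-k^3 + 3k^2 + 2k + 2) + (-3k^2 + 3k + 4) = -k^3 + 5k + 6,
and -(k+1)^3 + 3·(k+1)^2 + 2·(k+1) + 2 = -k^3 + 5k + 6.
Hence T_n = -n^3 + 3n^2 + 2n + 2 for every n ≥ 1, by induction.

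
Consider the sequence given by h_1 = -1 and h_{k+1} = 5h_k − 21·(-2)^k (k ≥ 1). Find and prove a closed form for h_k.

Claim: h_k = 5^k + 3·(-2)^k.

Base case: h_1 = -1, and 5^1 + 3·(-2)^1 = 5 − 6 = -1.
Assume h_r = 5^r + 3·(-2)^r for some r ≥ 1.
Then h_{r+1} = 5h_r − 21·(-2)^r = 5·(5^r + 3·(-2)^r) − 21·(-2)^r = 5^{r+1} + 15·(-2)^r − 21·(-2)^r = 5^{r+1} − 6·(-2)^r = 5^{r+1} + 3·(-2)^{r+1}.
Hence h_k = 5^k + 3·(-2)^k for every k ≥ 1, by induction.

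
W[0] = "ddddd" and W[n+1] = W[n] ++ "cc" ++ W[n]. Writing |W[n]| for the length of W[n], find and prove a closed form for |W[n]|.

Claim: |W[n]| = 7·2^n − 2.

Base case: |W[0]| = 5, and 7·2^0 − 2 = 5.
Assume |W[m]| = 7·2^m − 2.
Then |W[m+1]| = |W[m]| + 2 + |W[m]| = 2|W[m]| + 2 = 2(7·2^m − 2) + 2 = 7·2^{m+1} − 4 + 2 = 7·2^{m+1} − 2.
This completes the inductive step, so |W[n]| = 7·2^n − 2 for all n ≥ 0.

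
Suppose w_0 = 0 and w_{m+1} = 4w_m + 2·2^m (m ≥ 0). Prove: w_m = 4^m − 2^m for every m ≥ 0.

Base case: w_0 = 0, and 4^0 − 2^0 = 1 − 1 = 0.
Assume w_r = 4^r − 2^r for some r ≥ 0.
Then w_{r+1} = 4w_r + 2·2^r = 4·(4^r − 2^r) + 2·2^r = 4^{r+1} − 4·2^r + 2·2^r = 4^{r+1} − 2·2^r = 4^{r+1} − 2^{r+1}.
Hence w_m = 4^m − 2^m for every m ≥ 0, by induction.

w_m = 4^m − 2^m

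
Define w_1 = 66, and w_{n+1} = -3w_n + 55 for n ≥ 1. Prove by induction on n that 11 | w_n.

Base case: w_1 = 66 = 11·6, so 11 | w_1.
Assume 11 | w_j, so w_j = 11t for some integer t.
Then w_{j+1} = -3w_j + 55 = -3·(11t) + 55 = 11(-3t + 5), so 11 | w_{j+1}.
By induction, 11 | w_n for all n ≥ 1.

11 | w_n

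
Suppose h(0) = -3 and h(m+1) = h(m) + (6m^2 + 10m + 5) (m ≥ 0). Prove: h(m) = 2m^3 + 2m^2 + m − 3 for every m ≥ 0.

Base case: h(0) = -3, and 2·0^3 + 2·0^2 + 0 − 3 = -3.
Assume h(j) = 2j^3 + 2j^2 + j − 3.
Then h(j+1) = h(j) + (6j^2 + 10j + 5) = (2j^3 + 2j^2 + j − 3) + (6j^2 + 10j + 5) = 2j^3 + 8j^2 + 11j + 2,
and 2·(j+1)^3 + 2·(j+1)^2 + (j+1) − 3 = 2j^3 + 8j^2 + 11j + 2.
This completes the inductive step, so h(m) = 2m^3 + 2m^2 + m − 3 for all m ≥ 0.

h(m) = 2m^3 + 2m^2 + m − 3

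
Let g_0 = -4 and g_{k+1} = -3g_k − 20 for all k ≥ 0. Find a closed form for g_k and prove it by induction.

Claim: g_k = (-3)^k − 5.

Base case: g_0 = -4, and (-3)^0 − 5 = 1 − 5 = -4.
Assume g_j = (-3)^j − 5 for some j ≥ 0.
Then g_{j+1} = -3g_j − 20 = -3·((-3)^j − 5) − 20 = -3·(-3)^j + 15 − 20 = (-3)^{j+1} − 5.
Hence g_k = (-3)^k − 5 for every k ≥ 0, by induction.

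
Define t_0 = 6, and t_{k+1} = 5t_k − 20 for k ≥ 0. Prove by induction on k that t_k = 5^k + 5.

Base case: t_0 = 6, and 5^0 + 5 = 1 + 5 = 6.
Assume t_r = 5^r + 5 for some r ≥ 0.
Then t_{r+1} = 5t_r − 20 = 5·(5^r + 5) − 20 = 5^{r+1} + 25 − 20 = 5^{r+1} + 5.
By induction, t_k = 5^k + 5 for all k ≥ 0.

t_k = 5^k + 5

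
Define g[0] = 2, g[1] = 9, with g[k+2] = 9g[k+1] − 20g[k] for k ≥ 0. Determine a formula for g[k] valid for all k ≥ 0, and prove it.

Claim: g[k] = 4^k + 5^k.

Base cases: g[0] = 2 and 4^0 + 5^0 = 2; g[1] = 9 and 4^1 + 5^1 = 9.
Assume g[j] = 4^j + 5^j for all 0 ≤ j ≤ m, where m ≥ 1.
Then g[m+1] = 9g[m] − 20g[m−1] = 9·(4^m + 5^m) − 20·(4^{m−1} + 5^{m−1}) = (9·4 − 20)4^{m−1} + (9·5 − 20)5^{m−1} = 16·4^{m−1} + 25·5^{m−1} = 4^{m+1} + 5^{m+1}.
By strong induction, g[k] = 4^k + 5^k for all k ≥ 0.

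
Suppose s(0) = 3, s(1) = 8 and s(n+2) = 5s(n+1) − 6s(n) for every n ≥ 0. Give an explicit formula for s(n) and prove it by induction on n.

Claim: s(n) = 2^n + 2·3^n.

Base cases: s(0) = 3 and 2^0 + 2·3^0 = 3; s(1) = 8 and 2^1 + 2·3^1 = 8.
Assume s(j) = 2^j + 2·3^j for all 0 ≤ j ≤ k, where k ≥ 1.
Then s(k+1) = 5s(k) − 6s(k−1) = 5·(2^k + 2·3^k) − 6·(2^{k−1} + 2·3^{k−1}) = (5·2 − 6)2^{k−1} + 2·(5·3 − 6)3^{k−1} = 4·2^{k−1} + 18·3^{k−1} = 2^{k+1} + 2·3^{k+1}.
This completes the inductive step, so s(n) = 2^n + 2·3^n for all n ≥ 0.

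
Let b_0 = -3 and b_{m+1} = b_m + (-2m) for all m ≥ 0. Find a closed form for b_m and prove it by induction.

Claim: b_m = -m^2 + m − 3.

Base case: b_0 = -3, and -0^2 + 0 − 3 = -3.
Assume b_j = -j^2 + j − 3.
Then b_{j+1} = b_j + (-2j) = (-j^2 + j − 3) + (-2j) = -j^2 − j − 3,
and -(j+1)^2 + (j+1) − 3 = -j^2 − j − 3.
By induction, b_m = -m^2 + m − 3 for all m ≥ 0.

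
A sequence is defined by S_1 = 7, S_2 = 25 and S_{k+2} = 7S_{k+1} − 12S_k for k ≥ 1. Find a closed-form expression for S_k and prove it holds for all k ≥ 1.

Claim: S_k = 4^k + 3^k.

Base cases: S_1 = 7 and 4^1 + 3^1 = 7; S_2 = 25 and 4^2 + 3^2 = 25.
Assume S_j = 4^j + 3^j for all 1 ≤ j ≤ m, where m ≥ 2.
Then S_{m+1} = 7S_m − 12S_{m−1} = 7·(4^m + 3^m) − 12·(4^{m−1} + 3^{m−1}) = (7·4 − 12)4^{m−1} + (7·3 − 12)3^{m−1} = 16·4^{m−1} + 9·3^{m−1} = 4^{m+1} + 3^{m+1}.
By strong induction, S_k = 4^k + 3^k for all k ≥ 1.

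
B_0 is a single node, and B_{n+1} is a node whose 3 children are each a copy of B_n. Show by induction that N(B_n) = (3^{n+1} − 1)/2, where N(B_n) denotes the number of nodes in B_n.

Base case: N(B_0) = 1, and (3^{0+1} − 1)/2 = 1.
Assume N(B_k) = (3^{k+1} − 1)/2.
Then N(B_{k+1}) = 1 + 3N(B_k) = 1 + 3·(3^{k+1} − 1)/2 = 1 + (3^{k+2} − 3)/2 = (2 + 3^{k+2} − 3)/2 = (3^{k+2} − 1)/2.
Hence N(B_n) = (3^{n+1} − 1)/2 for every n ≥ 0, by induction.

N(B_n) = (3^{n+1} − 1)/2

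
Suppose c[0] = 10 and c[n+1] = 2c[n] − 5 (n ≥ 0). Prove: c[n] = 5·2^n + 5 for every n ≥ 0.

Base case: c[0] = 10, and 5·2^0 + 5 = 5 + 5 = 10.
Assume c[j] = 5·2^j + 5 for some j ≥ 0.
Then c[j+1] = 2c[j] − 5 = 2·(5·2^j + 5) − 5 = 10·2^j + 10 − 5 = 5·2^{j+1} + 5.
Hence c[n] = 5·2^n + 5 for every n ≥ 0, by induction.

c[n] = 5·2^n + 5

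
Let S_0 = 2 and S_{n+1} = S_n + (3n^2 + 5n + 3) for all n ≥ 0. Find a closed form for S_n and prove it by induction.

Claim: S_n = n^3 + n^2 + n + 2.

Base case: S_0 = 2, and 0^3 + 0^2 + 0 + 2 = 2.
Assume S_j = j^3 + j^2 + j + 2.
Then S_{j+1} = S_j + (3j^2 + 5j + 3) = (j^3 + j^2 + j + 2) + (3j^2 + 5j + 3) = j^3 + 4j^2 + 6j + 5,
and (j+1)^3 + (j+1)^2 + (j+1) + 2 = j^3 + 4j^2 + 6j + 5.
Hence S_n = n^3 + n^2 + n + 2 for every n ≥ 0, by induction.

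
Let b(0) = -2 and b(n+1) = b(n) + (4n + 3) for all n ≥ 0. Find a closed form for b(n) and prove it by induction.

Claim: b(n) = 2n^2 + n − 2.

Base case: b(0) = -2, and 2·0^2 + 0 − 2 = -2.
Assume b(r) = 2r^2 + r − 2.
Then b(r+1) = b(r) + (4r + 3) = (2r^2 + r − 2) + (4r + 3) = 2r^2 + 5r + 1,
and 2·(r+1)^2 + (r+1) − 2 = 2r^2 + 5r + 1.
This completes the inductive step, so b(n) = 2n^2 + n − 2 for all n ≥ 0.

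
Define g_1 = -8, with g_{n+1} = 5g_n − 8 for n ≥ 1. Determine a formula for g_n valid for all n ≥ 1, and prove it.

Claim: g_n = -2·5^n + 2.

Base case: g_1 = -8, and -2·5^1 + 2 = -10 + 2 = -8.
Assume g_m = -2·5^m + 2 for some m ≥ 1.
Then g_{m+1} = 5g_m − 8 = 5·(-2·5^m + 2) − 8 = -10·5^m + 10 − 8 = -2·5^{m+1} + 2.
Hence g_n = -2·5^n + 2 for every n ≥ 1, by induction.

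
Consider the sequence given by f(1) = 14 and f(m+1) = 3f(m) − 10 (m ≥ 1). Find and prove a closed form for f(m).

Claim: f(m) = 3^{m+1} + 5.

Base case: f(1) = 14, and 3^{1+1} + 5 = 9 + 5 = 14.
Assume f(j) = 3^{j+1} + 5 for some j ≥ 1.
Then f(j+1) = 3f(j) − 10 = 3·(3^{j+1} + 5) − 10 = 3^{j+2} + 15 − 10 = 3^{j+2} + 5.
Hence f(m) = 3^{m+1} + 5 for every m ≥ 1, by induction.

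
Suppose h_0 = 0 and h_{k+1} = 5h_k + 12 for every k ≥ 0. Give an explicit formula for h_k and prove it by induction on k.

Claim: h_k = 3·5^k − 3.

Base case: h_0 = 0, and 3·5^0 − 3 = 3 − 3 = 0.
Assume h_r = 3·5^r − 3 for some r ≥ 0.
Then h_{r+1} = 5h_r + 12 = 5·(3·5^r − 3) + 12 = 15·5^r − 15 + 12 = 3·5^{r+1} − 3.
By induction, h_k = 3·5^k − 3 for all k ≥ 0.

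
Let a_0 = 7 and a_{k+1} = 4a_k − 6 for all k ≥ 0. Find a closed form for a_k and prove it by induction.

Claim: a_k = 5·4^k + 2.

Base case: a_0 = 7, and 5·4^0 + 2 = 5 + 2 = 7.
Assume a_j = 5·4^j + 2 for some j ≥ 0.
Then a_{j+1} = 4a_j − 6 = 4·(5·4^j + 2) − 6 = 20·4^j + 8 − 6 = 5·4^{j+1} + 2.
By induction, a_k = 5·4^k + 2 for all k ≥ 0.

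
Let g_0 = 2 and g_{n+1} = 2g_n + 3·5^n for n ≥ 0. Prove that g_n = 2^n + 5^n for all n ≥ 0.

Base case: g_0 = 2, and 2^0 + 5^0 = 1 + 1 = 2.
Assume g_j = 2^j + 5^j for some j ≥ 0.
Then g_{j+1} = 2g_j + 3·5^j = 2·(2^j + 5^j) + 3·5^j = 2^{j+1} + 2·5^j + 3·5^j = 2^{j+1} + 5·5^j = 2^{j+1} + 5^{j+1}.
By induction, g_n = 2^n + 5^n for all n ≥ 0.

g_n = 2^n + 5^n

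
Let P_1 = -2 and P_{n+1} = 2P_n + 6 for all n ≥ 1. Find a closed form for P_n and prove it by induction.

Claim: P_n = 2^{n+1} − 6.

Base case: P_1 = -2, and 2^{1+1} − 6 = 4 − 6 = -2.
Assume P_m = 2^{m+1} − 6 for some m ≥ 1.
Then P_{m+1} = 2P_m + 6 = 2·(2^{m+1} − 6) + 6 = 2^{m+2} − 12 + 6 = 2^{m+2} − 6.
This completes the inductive step, so P_n = 2^{n+1} − 6 for all n ≥ 1.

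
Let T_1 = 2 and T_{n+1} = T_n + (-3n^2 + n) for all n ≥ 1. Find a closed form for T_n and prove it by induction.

Claim: T_n = -n^3 + 2n^2 − n + 2.

Base case: T_1 = 2, and -1^3 + 2·1^2 − 1 + 2 = 2.
Assume T_r = -r^3 + 2r^2 − r + 2.
Then T_{r+1} = T_r + (-3r^2 + r) = (-r^3 + 2r^2 − r + 2) + (-3r^2 + r) = -r^3 − r^2 + 2,
and -(r+1)^3 + 2·(r+1)^2 − (r+1) + 2 = -r^3 − r^2 + 2.
This completes the inductive step, so T_n = -n^3 + 2n^2 − n + 2 for all n ≥ 1.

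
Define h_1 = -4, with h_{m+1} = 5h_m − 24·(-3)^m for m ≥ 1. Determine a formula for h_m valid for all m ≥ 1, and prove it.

Claim: h_m = 5^m + 3·(-3)^m.

Base case: h_1 = -4, and 5^1 + 3·(-3)^1 = 5 − 9 = -4.
Assume h_k = 5^k + 3·(-3)^k for some k ≥ 1.
Then h_{k+1} = 5h_k − 24·(-3)^k = 5·(5^k + 3·(-3)^k) − 24·(-3)^k = 5^{k+1} + 15·(-3)^k − 24·(-3)^k = 5^{k+1} − 9·(-3)^k = 5^{k+1} + 3·(-3)^{k+1}.
So the formula holds for k+1, and by induction h_m = 5^m + 3·(-3)^m for all m ≥ 1.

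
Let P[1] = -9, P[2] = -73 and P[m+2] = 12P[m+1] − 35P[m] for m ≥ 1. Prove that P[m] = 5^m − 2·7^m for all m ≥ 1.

Base cases: P[1] = -9 and 5^1 − 2·7^1 = -9; P[2] = -73 and 5^2 − 2·7^2 = -73.
Assume P[i] = 5^i − 2·7^i for all 1 ≤ i ≤ j, where j ≥ 2.
Then P[j+1] = 12P[j] − 35P[j−1] = 12·(5^j − 2·7^j) − 35·(5^{j−1} − 2·7^{j−1}) = (12·5 − 35)5^{j−1} − 2·(12·7 − 35)7^{j−1} = 25·5^{j−1} − 98·7^{j−1} = 5^{j+1} − 2·7^{j+1}.
This completes the inductive step, so P[m] = 5^m − 2·7^m for all m ≥ 1.

P[m] = 5^m − 2·7^m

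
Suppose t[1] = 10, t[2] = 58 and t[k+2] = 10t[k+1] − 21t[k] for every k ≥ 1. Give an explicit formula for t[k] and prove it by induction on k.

Claim: t[k] = 7^k + 3^k.

Base cases: t[1] = 10 and 7^1 + 3^1 = 10; t[2] = 58 and 7^2 + 3^2 = 58.
Assume t[i] = 7^i + 3^i for all 1 ≤ i ≤ j, where j ≥ 2.
Then t[j+1] = 10t[j] − 21t[j−1] = 10·(7^j + 3^j) − 21·(7^{j−1} + 3^{j−1}) = (10·7 − 21)7^{j−1} + (10·3 − 21)3^{j−1} = 49·7^{j−1} + 9·3^{j−1} = 7^{j+1} + 3^{j+1}.
Hence t[k] = 7^k + 3^k for every k ≥ 1, by strong induction.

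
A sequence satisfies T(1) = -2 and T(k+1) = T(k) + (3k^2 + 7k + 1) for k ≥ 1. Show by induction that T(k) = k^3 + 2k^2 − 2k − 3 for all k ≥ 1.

Base case: T(1) = -2, and 1^3 + 2·1^2 − 2·1 − 3 = -2.
Assume T(m) = m^3 + 2m^2 − 2m − 3.
Then T(m+1) = T(m) + (3m^2 + 7m + 1) = (m^3 + 2m^2 − 2m − 3) + (3m^2 + 7m + 1) = m^3 + 5m^2 + 5m − 2,
and (m+1)^3 + 2·(m+1)^2 − 2·(m+1) − 3 = m^3 + 5m^2 + 5m − 2.
By induction, T(k) = k^3 + 2k^2 − 2k − 3 for all k ≥ 1.

T(k) = k^3 + 2k^2 − 2k − 3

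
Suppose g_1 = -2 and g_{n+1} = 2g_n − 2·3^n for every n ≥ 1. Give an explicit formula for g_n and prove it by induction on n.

Claim: g_n = 2·2^n − 2·3^n.

Base case: g_1 = -2, and 2·2^1 − 2·3^1 = 4 − 6 = -2.
Assume g_k = 2·2^k − 2·3^k for some k ≥ 1.
Then g_{k+1} = 2g_k − 2·3^k = 2·(2·2^k − 2·3^k) − 2·3^k = 2·2^{k+1} − 4·3^k − 2·3^k = 2·2^{k+1} − 6·3^k = 2·2^{k+1} − 2·3^{k+1}.
So the formula holds for k+1, and by induction g_n = 2·2^n − 2·3^n for all n ≥ 1.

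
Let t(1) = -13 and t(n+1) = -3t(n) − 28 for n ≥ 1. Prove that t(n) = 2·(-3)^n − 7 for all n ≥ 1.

Base case: t(1) = -13, and 2·(-3)^1 − 7 = -6 − 7 = -13.
Assume t(k) = 2·(-3)^k − 7 for some k ≥ 1.
Then t(k+1) = -3t(k) − 28 = -3·(2·(-3)^k − 7) − 28 = -6·(-3)^k + 21 − 28 = 2·(-3)^{k+1} − 7.
By induction, t(n) = 2·(-3)^n − 7 for all n ≥ 1.

t(n) = 2·(-3)^n − 7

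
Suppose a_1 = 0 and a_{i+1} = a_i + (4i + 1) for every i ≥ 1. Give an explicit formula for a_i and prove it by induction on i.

Claim: a_i = 2i^2 − i − 1.

Base case: a_1 = 0, and 2·1^2 − 1 − 1 = 0.
Assume a_m = 2m^2 − m − 1.
Then a_{m+1} = a_m + (4m + 1) = (2m^2 − m − 1) + (4m + 1) = 2m^2 + 3m,
and 2·(m+1)^2 − (m+1) − 1 = 2m^2 + 3m.
Hence a_i = 2i^2 − i − 1 for every i ≥ 1, by induction.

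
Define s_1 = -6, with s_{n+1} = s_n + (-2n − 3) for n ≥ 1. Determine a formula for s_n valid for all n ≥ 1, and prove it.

Claim: s_n = -n^2 − 2n − 3.

Base case: s_1 = -6, and -1^2 − 2·1 − 3 = -6.
Assume s_r = -r^2 − 2r − 3.
Then s_{r+1} = s_r + (-2r − 3) = (-r^2 − 2r − 3) + (-2r − 3) = -r^2 − 4r − 6,
and -(r+1)^2 − 2·(r+1) − 3 = -r^2 − 4r − 6.
By induction, s_n = -n^2 − 2n − 3 for all n ≥ 1.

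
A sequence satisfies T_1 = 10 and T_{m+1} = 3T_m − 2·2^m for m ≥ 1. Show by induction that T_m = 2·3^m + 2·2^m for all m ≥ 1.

Base case: T_1 = 10, and 2·3^1 + 2·2^1 = 6 + 4 = 10.
Assume T_j = 2·3^j + 2·2^j for some j ≥ 1.
Then T_{j+1} = 3T_j − 2·2^j = 3·(2·3^j + 2·2^j) − 2·2^j = 2·3^{j+1} + 6·2^j − 2·2^j = 2·3^{j+1} + 4·2^j = 2·3^{j+1} + 2·2^{j+1}.
So the formula holds for j+1, and by induction T_m = 2·3^m + 2·2^m for all m ≥ 1.

T_m = 2·3^m + 2·2^m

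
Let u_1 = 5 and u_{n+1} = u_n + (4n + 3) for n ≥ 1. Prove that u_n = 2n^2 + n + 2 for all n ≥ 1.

Base case: u_1 = 5, and 2·1^2 + 1 + 2 = 5.
Assume u_k = 2k^2 + k + 2.
Then u_{k+1} = u_k + (4k + 3) = (2k^2 + k + 2) + (4k + 3) = 2k^2 + 5k + 5,
and 2·(k+1)^2 + (k+1) + 2 = 2k^2 + 5k + 5.
Hence u_n = 2n^2 + n + 2 for every n ≥ 1, by induction.

u_n = 2n^2 + n + 2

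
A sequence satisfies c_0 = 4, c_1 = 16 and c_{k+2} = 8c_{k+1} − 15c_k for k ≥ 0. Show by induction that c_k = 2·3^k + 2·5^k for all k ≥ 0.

Base cases: c_0 = 4 and 2·3^0 + 2·5^0 = 4; c_1 = 16 and 2·3^1 + 2·5^1 = 16.
Assume c_j = 2·3^j + 2·5^j for all 0 ≤ j ≤ m, where m ≥ 1.
Then c_{m+1} = 8c_m − 15c_{m−1} = 8·(2·3^m + 2·5^m) − 15·(2·3^{m−1} + 2·5^{m−1}) = 2·(8·3 − 15)3^{m−1} + 2·(8·5 − 15)5^{m−1} = 18·3^{m−1} + 50·5^{m−1} = 2·3^{m+1} + 2·5^{m+1}.
This completes the inductive step, so c_k = 2·3^k + 2·5^k for all k ≥ 0.

c_k = 2·3^k + 2·5^k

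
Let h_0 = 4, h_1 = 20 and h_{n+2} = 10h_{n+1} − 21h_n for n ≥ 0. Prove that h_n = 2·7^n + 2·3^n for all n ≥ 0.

Base cases: h_0 = 4 and 2·7^0 + 2·3^0 = 4; h_1 = 20 and 2·7^1 + 2·3^1 = 20.
Assume h_i = 2·7^i + 2·3^i for all 0 ≤ i ≤ j, where j ≥ 1.
Then h_{j+1} = 10h_j − 21h_{j−1} = 10·(2·7^j + 2·3^j) − 21·(2·7^{j−1} + 2·3^{j−1}) = 2·(10·7 − 21)7^{j−1} + 2·(10·3 − 21)3^{j−1} = 98·7^{j−1} + 18·3^{j−1} = 2·7^{j+1} + 2·3^{j+1}.
This completes the inductive step, so h_n = 2·7^n + 2·3^n for all n ≥ 0.

h_n = 2·7^n + 2·3^n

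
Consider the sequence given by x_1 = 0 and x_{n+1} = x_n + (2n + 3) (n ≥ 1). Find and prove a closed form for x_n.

Claim: x_n = n^2 + 2n − 3.

Base case: x_1 = 0, and 1^2 + 2·1 − 3 = 0.
Assume x_j = j^2 + 2j − 3.
Then x_{j+1} = x_j + (2j + 3) = (j^2 + 2j − 3) + (2j + 3) = j^2 + 4j,
and (j+1)^2 + 2·(j+1) − 3 = j^2 + 4j.
This completes the inductive step, so x_n = n^2 + 2n − 3 for all n ≥ 1.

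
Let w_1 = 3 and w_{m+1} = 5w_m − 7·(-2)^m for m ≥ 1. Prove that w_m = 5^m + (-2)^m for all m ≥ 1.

Base case: w_1 = 3, and 5^1 + (-2)^1 = 5 − 2 = 3.
Assume w_j = 5^j + (-2)^j for some j ≥ 1.
Then w_{j+1} = 5w_j − 7·(-2)^j = 5·(5^j + (-2)^j) − 7·(-2)^j = 5^{j+1} + 5·(-2)^j − 7·(-2)^j = 5^{j+1} − 2·(-2)^j = 5^{j+1} + (-2)^{j+1}.
Hence w_m = 5^m + (-2)^m for every m ≥ 1, by induction.

w_m = 5^m + (-2)^m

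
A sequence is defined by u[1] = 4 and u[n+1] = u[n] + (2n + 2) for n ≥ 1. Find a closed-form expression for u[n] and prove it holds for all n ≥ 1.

Claim: u[n] = n^2 + n + 2.

Base case: u[1] = 4, and 1^2 + 1 + 2 = 4.
Assume u[j] = j^2 + j + 2.
Then u[j+1] = u[j] + (2j + 2) = (j^2 + j + 2) + (2j + 2) = j^2 + 3j + 4,
and (j+1)^2 + (j+1) + 2 = j^2 + 3j + 4.
By induction, u[n] = n^2 + n + 2 for all n ≥ 1.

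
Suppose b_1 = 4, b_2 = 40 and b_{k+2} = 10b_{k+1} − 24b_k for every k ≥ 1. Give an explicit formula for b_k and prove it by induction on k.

Claim: b_k = 2·6^k − 2·4^k.

Base cases: b_1 = 4 and 2·6^1 − 2·4^1 = 4; b_2 = 40 and 2·6^2 − 2·4^2 = 40.
Assume b_j = 2·6^j − 2·4^j for all 1 ≤ j ≤ r, where r ≥ 2.
Then b_{r+1} = 10b_r − 24b_{r−1} = 10·(2·6^r − 2·4^r) − 24·(2·6^{r−1} − 2·4^{r−1}) = 2·(10·6 − 24)6^{r−1} − 2·(10·4 − 24)4^{r−1} = 72·6^{r−1} − 32·4^{r−1} = 2·6^{r+1} − 2·4^{r+1}.
By strong induction, b_k = 2·6^k − 2·4^k for all k ≥ 1.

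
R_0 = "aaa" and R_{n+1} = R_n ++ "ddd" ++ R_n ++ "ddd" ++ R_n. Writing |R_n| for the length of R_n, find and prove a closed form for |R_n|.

Claim: |R_n| = 6·3^n − 3.

Base case: |R_0| = 3, and 6·3^0 − 3 = 3.
Assume |R_r| = 6·3^r − 3.
Then |R_{r+1}| = 3|R_r| + 6 = 3(6·3^r − 3) + 6 = 6·3^{r+1} − 9 + 6 = 6·3^{r+1} − 3.
By induction, |R_n| = 6·3^n − 3 for all n ≥ 0.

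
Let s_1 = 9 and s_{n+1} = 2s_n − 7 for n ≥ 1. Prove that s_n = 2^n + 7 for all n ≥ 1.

Base case: s_1 = 9, and 2^1 + 7 = 2 + 7 = 9.
Assume s_j = 2^j + 7 for some j ≥ 1.
Then s_{j+1} = 2s_j − 7 = 2·(2^j + 7) − 7 = 2^{j+1} + 14 − 7 = 2^{j+1} + 7.
This completes the inductive step, so s_n = 2^n + 7 for all n ≥ 1.

s_n = 2^n + 7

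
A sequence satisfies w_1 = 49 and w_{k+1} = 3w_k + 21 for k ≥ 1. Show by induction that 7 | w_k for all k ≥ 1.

Base case: w_1 = 49 = 7·7, so 7 | w_1.
Assume 7 | w_j, so w_j = 7t for some integer t.
Then w_{j+1} = 3w_j + 21 = 3·(7t) + 21 = 7(3t + 3), so 7 | w_{j+1}.
This completes the inductive step, so 7 | w_k for all k ≥ 1.

7 | w_k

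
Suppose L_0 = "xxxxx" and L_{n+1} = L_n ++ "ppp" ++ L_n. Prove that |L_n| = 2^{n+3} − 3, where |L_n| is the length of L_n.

Base case: |L_0| = 5, and 2^{0+3} − 3 = 5.
Assume |L_k| = 2^{k+3} − 3.
Then |L_{k+1}| = |L_k| + 3 + |L_k| = 2|L_k| + 3 = 2(2^{k+3} − 3) + 3 = 2^{k+1+3} − 6 + 3 = 2^{k+1+3} − 3.
Hence |L_n| = 2^{n+3} − 3 for every n ≥ 0, by induction.

|L_n| = 2^{n+3} − 3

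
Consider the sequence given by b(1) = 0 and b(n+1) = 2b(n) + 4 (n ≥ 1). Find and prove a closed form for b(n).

Claim: b(n) = 2^{n+1} − 4.

Base case: b(1) = 0, and 2^{1+1} − 4 = 4 − 4 = 0.
Assume b(k) = 2^{k+1} − 4 for some k ≥ 1.
Then b(k+1) = 2b(k) + 4 = 2·(2^{k+1} − 4) + 4 = 2^{k+2} − 8 + 4 = 2^{k+2} − 4.
Hence b(n) = 2^{n+1} − 4 for every n ≥ 1, by induction.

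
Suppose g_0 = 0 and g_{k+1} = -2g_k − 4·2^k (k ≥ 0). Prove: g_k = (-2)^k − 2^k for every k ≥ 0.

Base case: g_0 = 0, and (-2)^0 − 2^0 = 1 − 1 = 0.
Assume g_j = (-2)^j − 2^j for some j ≥ 0.
Then g_{j+1} = -2g_j − 4·2^j = -2·((-2)^j − 2^j) − 4·2^j = (-2)^{j+1} + 2·2^j − 4·2^j = (-2)^{j+1} − 2·2^j = (-2)^{j+1} − 2^{j+1}.
So the formula holds for j+1, and by induction g_k = (-2)^k − 2^k for all k ≥ 0.

g_k = (-2)^k − 2^k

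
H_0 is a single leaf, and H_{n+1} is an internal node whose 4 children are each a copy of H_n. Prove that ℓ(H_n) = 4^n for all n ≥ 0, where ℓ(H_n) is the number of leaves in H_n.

Base case: ℓ(H_0) = 1, and 4^0 = 1.
Assume ℓ(H_r) = 4^r.
Then ℓ(H_{r+1}) = 4·ℓ(H_r) = 4·4^r = 4^{r+1}.
Hence ℓ(H_n) = 4^n for every n ≥ 0, by induction.

ℓ(H_n) = 4^n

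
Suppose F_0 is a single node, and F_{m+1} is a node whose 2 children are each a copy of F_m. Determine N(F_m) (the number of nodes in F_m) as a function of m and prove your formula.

Claim: N(F_m) = 2^{m+1} − 1.

Base case: N(F_0) = 1, and 2^{0+1} − 1 = 1.
Assume N(F_r) = 2^{r+1} − 1.
Then N(F_{r+1}) = 1 + 2N(F_r) = 1 + 2(2^{r+1} − 1) = 2^{r+2} − 2 + 1 = 2^{r+2} − 1.
Hence N(F_m) = 2^{m+1} − 1 for every m ≥ 0, by induction.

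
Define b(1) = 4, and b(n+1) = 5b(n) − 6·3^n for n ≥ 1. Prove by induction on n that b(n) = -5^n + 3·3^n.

Base case: b(1) = 4, and -5^1 + 3·3^1 = -5 + 9 = 4.
Assume b(r) = -5^r + 3·3^r for some r ≥ 1.
Then b(r+1) = 5b(r) − 6·3^r = 5·(-5^r + 3·3^r) − 6·3^r = -5^{r+1} + 15·3^r − 6·3^r = -5^{r+1} + 9·3^r = -5^{r+1} + 3·3^{r+1}.
Hence b(n) = -5^n + 3·3^n for every n ≥ 1, by induction.

b(n) = -5^n + 3·3^n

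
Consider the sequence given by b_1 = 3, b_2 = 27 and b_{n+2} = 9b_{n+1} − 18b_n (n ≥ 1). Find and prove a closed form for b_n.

Claim: b_n = -3^n + 6^n.

Base cases: b_1 = 3 and -3^1 + 6^1 = 3; b_2 = 27 and -3^2 + 6^2 = 27.
Assume b_j = -3^j + 6^j for all 1 ≤ j ≤ k, where k ≥ 2.
Then b_{k+1} = 9b_k − 18b_{k−1} = 9·(-3^k + 6^k) − 18·(-3^{k−1} + 6^{k−1}) = -(9·3 − 18)3^{k−1} + (9·6 − 18)6^{k−1} = -9·3^{k−1} + 36·6^{k−1} = -3^{k+1} + 6^{k+1}.
This completes the inductive step, so b_n = -3^n + 6^n for all n ≥ 1.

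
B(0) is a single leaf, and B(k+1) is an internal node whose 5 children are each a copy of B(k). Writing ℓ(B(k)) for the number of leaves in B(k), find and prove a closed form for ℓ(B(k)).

Claim: ℓ(B(k)) = 5^k.

Base case: ℓ(B(0)) = 1, and 5^0 = 1.
Assume ℓ(B(m)) = 5^m.
Then ℓ(B(m+1)) = 5·ℓ(B(m)) = 5·5^m = 5^{m+1}.
Hence ℓ(B(k)) = 5^k for every k ≥ 0, by induction.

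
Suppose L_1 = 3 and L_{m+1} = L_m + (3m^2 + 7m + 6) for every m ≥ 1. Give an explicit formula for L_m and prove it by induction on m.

Claim: L_m = m^3 + 2m^2 + 3m − 3.

Base case: L_1 = 3, and 1^3 + 2·1^2 + 3·1 − 3 = 3.
Assume L_k = k^3 + 2k^2 + 3k − 3.
Then L_{k+1} = L_k + (3k^2 + 7k + 6) = (k^3 + 2k^2 + 3k − 3) + (3k^2 + 7k + 6) = k^3 + 5k^2 + 10k + 3,
and (k+1)^3 + 2·(k+1)^2 + 3·(k+1) − 3 = k^3 + 5k^2 + 10k + 3.
This completes the inductive step, so L_m = m^3 + 2m^2 + 3m − 3 for all m ≥ 1.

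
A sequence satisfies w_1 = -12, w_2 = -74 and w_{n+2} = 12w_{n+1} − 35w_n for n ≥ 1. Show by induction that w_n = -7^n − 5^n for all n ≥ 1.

Base cases: w_1 = -12 and -7^1 − 5^1 = -12; w_2 = -74 and -7^2 − 5^2 = -74.
Assume w_i = -7^i − 5^i for all 1 ≤ i ≤ j, where j ≥ 2.
Then w_{j+1} = 12w_j − 35w_{j−1} = 12·(-7^j − 5^j) − 35·(-7^{j−1} − 5^{j−1}) = -(12·7 − 35)7^{j−1} − (12·5 − 35)5^{j−1} = -49·7^{j−1} − 25·5^{j−1} = -7^{j+1} − 5^{j+1}.
So the formula holds for j+1, and by strong induction w_n = -7^n − 5^n for all n ≥ 1.

w_n = -7^n − 5^n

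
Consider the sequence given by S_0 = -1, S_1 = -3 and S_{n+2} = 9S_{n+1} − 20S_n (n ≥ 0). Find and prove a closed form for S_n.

Claim: S_n = 5^n − 2·4^n.

Base cases: S_0 = -1 and 5^0 − 2·4^0 = -1; S_1 = -3 and 5^1 − 2·4^1 = -3.
Assume S_i = 5^i − 2·4^i for all 0 ≤ i ≤ j, where j ≥ 1.
Then S_{j+1} = 9S_j − 20S_{j−1} = 9·(5^j − 2·4^j) − 20·(5^{j−1} − 2·4^{j−1}) = (9·5 − 20)5^{j−1} − 2·(9·4 − 20)4^{j−1} = 25·5^{j−1} − 32·4^{j−1} = 5^{j+1} − 2·4^{j+1}.
Hence S_n = 5^n − 2·4^n for every n ≥ 0, by strong induction.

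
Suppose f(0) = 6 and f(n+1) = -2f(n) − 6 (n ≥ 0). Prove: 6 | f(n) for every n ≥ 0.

Base case: f(0) = 6 = 6·1, so 6 | f(0).
Assume 6 | f(m), so f(m) = 6t for some integer t.
Then f(m+1) = -2f(m) − 6 = -2·(6t) − 6 = 6(-2t − 1), so 6 | f(m+1).
This completes the inductive step, so 6 | f(n) for all n ≥ 0.

6 | f(n)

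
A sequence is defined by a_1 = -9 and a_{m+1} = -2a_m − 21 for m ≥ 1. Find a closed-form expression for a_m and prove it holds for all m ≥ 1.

Claim: a_m = (-2)^m − 7.

Base case: a_1 = -9, and (-2)^1 − 7 = -2 − 7 = -9.
Assume a_r = (-2)^r − 7 for some r ≥ 1.
Then a_{r+1} = -2a_r − 21 = -2·((-2)^r − 7) − 21 = -2·(-2)^r + 14 − 21 = (-2)^{r+1} − 7.
So the formula holds for r+1, and by induction a_m = (-2)^m − 7 for all m ≥ 1.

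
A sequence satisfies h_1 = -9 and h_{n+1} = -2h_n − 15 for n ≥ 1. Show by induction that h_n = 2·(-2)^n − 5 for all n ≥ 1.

Base case: h_1 = -9, and 2·(-2)^1 − 5 = -4 − 5 = -9.
Assume h_m = 2·(-2)^m − 5 for some m ≥ 1.
Then h_{m+1} = -2h_m − 15 = -2·(2·(-2)^m − 5) − 15 = -4·(-2)^m + 10 − 15 = 2·(-2)^{m+1} − 5.
This completes the inductive step, so h_n = 2·(-2)^n − 5 for all n ≥ 1.

h_n = 2·(-2)^n − 5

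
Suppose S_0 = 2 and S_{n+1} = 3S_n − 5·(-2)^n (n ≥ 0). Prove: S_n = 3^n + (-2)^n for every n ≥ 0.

Base case: S_0 = 2, and 3^0 + (-2)^0 = 1 + 1 = 2.
Assume S_j = 3^j + (-2)^j for some j ≥ 0.
Then S_{j+1} = 3S_j − 5·(-2)^j = 3·(3^j + (-2)^j) − 5·(-2)^j = 3^{j+1} + 3·(-2)^j − 5·(-2)^j = 3^{j+1} − 2·(-2)^j = 3^{j+1} + (-2)^{j+1}.
Hence S_n = 3^n + (-2)^n for every n ≥ 0, by induction.

S_n = 3^n + (-2)^n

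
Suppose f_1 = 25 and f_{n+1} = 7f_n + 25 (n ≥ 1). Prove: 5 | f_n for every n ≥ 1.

Base case: f_1 = 25 = 5·5, so 5 | f_1.
Assume 5 | f_m, so f_m = 5t for some integer t.
Then f_{m+1} = 7f_m + 25 = 7·(5t) + 25 = 5(7t + 5), so 5 | f_{m+1}.
By induction, 5 | f_n for all n ≥ 1.

5 | f_n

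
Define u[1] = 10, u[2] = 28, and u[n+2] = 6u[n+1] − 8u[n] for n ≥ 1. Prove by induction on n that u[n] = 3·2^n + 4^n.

Base cases: u[1] = 10 and 3·2^1 + 4^1 = 10; u[2] = 28 and 3·2^2 + 4^2 = 28.
Assume u[i] = 3·2^i + 4^i for all 1 ≤ i ≤ j, where j ≥ 2.
Then u[j+1] = 6u[j] − 8u[j−1] = 6·(3·2^j + 4^j) − 8·(3·2^{j−1} + 4^{j−1}) = 3·(6·2 − 8)2^{j−1} + (6·4 − 8)4^{j−1} = 12·2^{j−1} + 16·4^{j−1} = 3·2^{j+1} + 4^{j+1}.
Hence u[n] = 3·2^n + 4^n for every n ≥ 1, by strong induction.

u[n] = 3·2^n + 4^n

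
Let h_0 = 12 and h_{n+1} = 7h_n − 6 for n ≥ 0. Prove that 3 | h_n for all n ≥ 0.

Base case: h_0 = 12 = 3·4, so 3 | h_0.
Assume 3 | h_k, so h_k = 3t for some integer t.
Then h_{k+1} = 7h_k − 6 = 7·(3t) − 6 = 3(7t − 2), so 3 | h_{k+1}.
So the property holds for k+1, and by induction 3 | h_n for all n ≥ 0.

3 | h_n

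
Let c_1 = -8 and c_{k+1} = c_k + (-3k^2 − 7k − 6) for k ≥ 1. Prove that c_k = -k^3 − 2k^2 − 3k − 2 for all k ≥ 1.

Base case: c_1 = -8, and -1^3 − 2·1^2 − 3·1 − 2 = -8.
Assume c_r = -r^3 − 2r^2 − 3r − 2.
Then c_{r+1} = c_r + (-3r^2 − 7r − 6) = (-r^3 − 2r^2 − 3r − 2) + (-3r^2 − 7r − 6) = -r^3 − 5r^2 − 10r − 8,
and -(r+1)^3 − 2·(r+1)^2 − 3·(r+1) − 2 = -r^3 − 5r^2 − 10r − 8.
This completes the inductive step, so c_k = -k^3 − 2k^2 − 3k − 2 for all k ≥ 1.

c_k = -k^3 − 2k^2 − 3k − 2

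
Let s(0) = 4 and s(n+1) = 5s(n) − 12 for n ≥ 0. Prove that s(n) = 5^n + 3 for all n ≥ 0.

Base case: s(0) = 4, and 5^0 + 3 = 1 + 3 = 4.
Assume s(j) = 5^j + 3 for some j ≥ 0.
Then s(j+1) = 5s(j) − 12 = 5·(5^j + 3) − 12 = 5^{j+1} + 15 − 12 = 5^{j+1} + 3.
Hence s(n) = 5^n + 3 for every n ≥ 0, by induction.

s(n) = 5^n + 3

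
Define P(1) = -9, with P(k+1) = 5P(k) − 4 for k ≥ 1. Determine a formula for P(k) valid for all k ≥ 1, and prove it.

Claim: P(k) = -2·5^k + 1.

Base case: P(1) = -9, and -2·5^1 + 1 = -10 + 1 = -9.
Assume P(r) = -2·5^r + 1 for some r ≥ 1.
Then P(r+1) = 5P(r) − 4 = 5·(-2·5^r + 1) − 4 = -10·5^r + 5 − 4 = -2·5^{r+1} + 1.
By induction, P(k) = -2·5^k + 1 for all k ≥ 1.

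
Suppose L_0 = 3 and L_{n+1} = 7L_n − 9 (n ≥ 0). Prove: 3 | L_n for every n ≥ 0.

Base case: L_0 = 3 = 3·1, so 3 | L_0.
Assume 3 | L_j, so L_j = 3t for some integer t.
Then L_{j+1} = 7L_j − 9 = 7·(3t) − 9 = 3(7t − 3), so 3 | L_{j+1}.
Hence 3 | L_n for every n ≥ 0, by induction.

3 | L_n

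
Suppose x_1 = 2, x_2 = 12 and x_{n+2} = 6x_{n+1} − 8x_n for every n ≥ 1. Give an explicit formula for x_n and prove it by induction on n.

Claim: x_n = -2^n + 4^n.

Base cases: x_1 = 2 and -2^1 + 4^1 = 2; x_2 = 12 and -2^2 + 4^2 = 12.
Assume x_i = -2^i + 4^i for all 1 ≤ i ≤ j, where j ≥ 2.
Then x_{j+1} = 6x_j − 8x_{j−1} = 6·(-2^j + 4^j) − 8·(-2^{j−1} + 4^{j−1}) = -(6·2 − 8)2^{j−1} + (6·4 − 8)4^{j−1} = -4·2^{j−1} + 16·4^{j−1} = -2^{j+1} + 4^{j+1}.
Hence x_n = -2^n + 4^n for every n ≥ 1, by strong induction.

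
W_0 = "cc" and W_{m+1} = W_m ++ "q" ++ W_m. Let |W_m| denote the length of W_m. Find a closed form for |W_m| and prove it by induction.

Claim: |W_m| = 3·2^m − 1.

Base case: |W_0| = 2, and 3·2^0 − 1 = 2.
Assume |W_k| = 3·2^k − 1.
Then |W_{k+1}| = |W_k| + 1 + |W_k| = 2|W_k| + 1 = 2(3·2^k − 1) + 1 = 3·2^{k+1} − 2 + 1 = 3·2^{k+1} − 1.
So the formula holds for k+1, and by induction |W_m| = 3·2^m − 1 for all m ≥ 0.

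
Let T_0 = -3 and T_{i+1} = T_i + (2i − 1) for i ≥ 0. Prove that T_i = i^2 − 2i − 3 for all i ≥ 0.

Base case: T_0 = -3, and 0^2 − 2·0 − 3 = -3.
Assume T_m = m^2 − 2m − 3.
Then T_{m+1} = T_m + (2m − 1) = (m^2 − 2m − 3) + (2m − 1) = m^2 − 4,
and (m+1)^2 − 2·(m+1) − 3 = m^2 − 4.
By induction, T_i = i^2 − 2i − 3 for all i ≥ 0.

T_i = i^2 − 2i − 3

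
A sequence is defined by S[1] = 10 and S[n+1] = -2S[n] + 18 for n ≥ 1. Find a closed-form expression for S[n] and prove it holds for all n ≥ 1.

Claim: S[n] = -2·(-2)^n + 6.

Base case: S[1] = 10, and -2·(-2)^1 + 6 = 4 + 6 = 10.
Assume S[r] = -2·(-2)^r + 6 for some r ≥ 1.
Then S[r+1] = -2S[r] + 18 = -2·(-2·(-2)^r + 6) + 18 = 4·(-2)^r − 12 + 18 = -2·(-2)^{r+1} + 6.
This completes the inductive step, so S[n] = -2·(-2)^n + 6 for all n ≥ 1.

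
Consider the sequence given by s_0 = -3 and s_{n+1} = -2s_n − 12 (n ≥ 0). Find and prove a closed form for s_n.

Claim: s_n = (-2)^n − 4.

Base case: s_0 = -3, and (-2)^0 − 4 = 1 − 4 = -3.
Assume s_j = (-2)^j − 4 for some j ≥ 0.
Then s_{j+1} = -2s_j − 12 = -2·((-2)^j − 4) − 12 = -2·(-2)^j + 8 − 12 = (-2)^{j+1} − 4.
This completes the inductive step, so s_n = (-2)^n − 4 for all n ≥ 0.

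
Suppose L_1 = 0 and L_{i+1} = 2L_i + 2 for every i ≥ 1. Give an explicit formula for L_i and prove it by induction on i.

Claim: L_i = 2^i − 2.

Base case: L_1 = 0, and 2^1 − 2 = 2 − 2 = 0.
Assume L_j = 2^j − 2 for some j ≥ 1.
Then L_{j+1} = 2L_j + 2 = 2·(2^j − 2) + 2 = 2^{j+1} − 4 + 2 = 2^{j+1} − 2.
By induction, L_i = 2^i − 2 for all i ≥ 1.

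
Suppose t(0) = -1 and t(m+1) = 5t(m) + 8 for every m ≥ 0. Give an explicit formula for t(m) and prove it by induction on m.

Claim: t(m) = 5^m − 2.

Base case: t(0) = -1, and 5^0 − 2 = 1 − 2 = -1.
Assume t(j) = 5^j − 2 for some j ≥ 0.
Then t(j+1) = 5t(j) + 8 = 5·(5^j − 2) + 8 = 5^{j+1} − 10 + 8 = 5^{j+1} − 2.
This completes the inductive step, so t(m) = 5^m − 2 for all m ≥ 0.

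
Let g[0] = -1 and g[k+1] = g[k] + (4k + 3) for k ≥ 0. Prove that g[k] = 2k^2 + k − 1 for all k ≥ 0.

Base case: g[0] = -1, and 2·0^2 + 0 − 1 = -1.
Assume g[r] = 2r^2 + r − 1.
Then g[r+1] = g[r] + (4r + 3) = (2r^2 + r − 1) + (4r + 3) = 2r^2 + 5r + 2,
and 2·(r+1)^2 + (r+1) − 1 = 2r^2 + 5r + 2.
Hence g[k] = 2k^2 + k − 1 for every k ≥ 0, by induction.

g[k] = 2k^2 + k − 1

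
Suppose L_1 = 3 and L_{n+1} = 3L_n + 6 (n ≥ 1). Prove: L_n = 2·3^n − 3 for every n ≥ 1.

Base case: L_1 = 3, and 2·3^1 − 3 = 6 − 3 = 3.
Assume L_r = 2·3^r − 3 for some r ≥ 1.
Then L_{r+1} = 3L_r + 6 = 3·(2·3^r − 3) + 6 = 6·3^r − 9 + 6 = 2·3^{r+1} − 3.
So the formula holds for r+1, and by induction L_n = 2·3^n − 3 for all n ≥ 1.

L_n = 2·3^n − 3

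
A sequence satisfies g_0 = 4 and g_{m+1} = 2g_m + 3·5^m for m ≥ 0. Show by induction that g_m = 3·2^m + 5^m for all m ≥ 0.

Base case: g_0 = 4, and 3·2^0 + 5^0 = 3 + 1 = 4.
Assume g_k = 3·2^k + 5^k for some k ≥ 0.
Then g_{k+1} = 2g_k + 3·5^k = 2·(3·2^k + 5^k) + 3·5^k = 3·2^{k+1} + 2·5^k + 3·5^k = 3·2^{k+1} + 5·5^k = 3·2^{k+1} + 5^{k+1}.
This completes the inductive step, so g_m = 3·2^m + 5^m for all m ≥ 0.

g_m = 3·2^m + 5^m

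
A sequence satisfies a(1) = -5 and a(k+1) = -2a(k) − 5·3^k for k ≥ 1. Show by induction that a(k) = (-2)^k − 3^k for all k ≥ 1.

Base case: a(1) = -5, and (-2)^1 − 3^1 = -2 − 3 = -5.
Assume a(r) = (-2)^r − 3^r for some r ≥ 1.
Then a(r+1) = -2a(r) − 5·3^r = -2·((-2)^r − 3^r) − 5·3^r = (-2)^{r+1} + 2·3^r − 5·3^r = (-2)^{r+1} − 3·3^r = (-2)^{r+1} − 3^{r+1}.
By induction, a(k) = (-2)^k − 3^k for all k ≥ 1.

a(k) = (-2)^k − 3^k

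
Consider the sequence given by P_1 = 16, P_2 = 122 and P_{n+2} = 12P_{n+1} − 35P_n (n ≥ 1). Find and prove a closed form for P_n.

Claim: P_n = 3·7^n − 5^n.

Base cases: P_1 = 16 and 3·7^1 − 5^1 = 16; P_2 = 122 and 3·7^2 − 5^2 = 122.
Assume P_j = 3·7^j − 5^j for all 1 ≤ j ≤ m, where m ≥ 2.
Then P_{m+1} = 12P_m − 35P_{m−1} = 12·(3·7^m − 5^m) − 35·(3·7^{m−1} − 5^{m−1}) = 3·(12·7 − 35)7^{m−1} − (12·5 − 35)5^{m−1} = 147·7^{m−1} − 25·5^{m−1} = 3·7^{m+1} − 5^{m+1}.
So the formula holds for m+1, and by strong induction P_n = 3·7^n − 5^n for all n ≥ 1.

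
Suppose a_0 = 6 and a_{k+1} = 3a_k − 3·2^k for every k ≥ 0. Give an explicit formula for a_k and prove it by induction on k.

Claim: a_k = 3·3^k + 3·2^k.

Base case: a_0 = 6, and 3·3^0 + 3·2^0 = 3 + 3 = 6.
Assume a_r = 3·3^r + 3·2^r for some r ≥ 0.
Then a_{r+1} = 3a_r − 3·2^r = 3·(3·3^r + 3·2^r) − 3·2^r = 3·3^{r+1} + 9·2^r − 3·2^r = 3·3^{r+1} + 6·2^r = 3·3^{r+1} + 3·2^{r+1}.
This completes the inductive step, so a_k = 3·3^k + 3·2^k for all k ≥ 0.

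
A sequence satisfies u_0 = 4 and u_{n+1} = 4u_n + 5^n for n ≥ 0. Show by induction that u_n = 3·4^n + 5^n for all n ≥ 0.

Base case: u_0 = 4, and 3·4^0 + 5^0 = 3 + 1 = 4.
Assume u_k = 3·4^k + 5^k for some k ≥ 0.
Then u_{k+1} = 4u_k + 5^k = 4·(3·4^k + 5^k) + 5^k = 3·4^{k+1} + 4·5^k + 5^k = 3·4^{k+1} + 5·5^k = 3·4^{k+1} + 5^{k+1}.
So the formula holds for k+1, and by induction u_n = 3·4^n + 5^n for all n ≥ 0.

u_n = 3·4^n + 5^n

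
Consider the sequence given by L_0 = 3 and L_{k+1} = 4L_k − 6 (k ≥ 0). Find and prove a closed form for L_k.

Claim: L_k = 4^k + 2.

Base case: L_0 = 3, and 4^0 + 2 = 1 + 2 = 3.
Assume L_r = 4^r + 2 for some r ≥ 0.
Then L_{r+1} = 4L_r − 6 = 4·(4^r + 2) − 6 = 4^{r+1} + 8 − 6 = 4^{r+1} + 2.
This completes the inductive step, so L_k = 4^k + 2 for all k ≥ 0.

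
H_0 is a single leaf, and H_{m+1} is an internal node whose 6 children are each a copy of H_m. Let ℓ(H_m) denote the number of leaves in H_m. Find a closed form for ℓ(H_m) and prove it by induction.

Claim: ℓ(H_m) = 6^m.

Base case: ℓ(H_0) = 1, and 6^0 = 1.
Assume ℓ(H_k) = 6^k.
Then ℓ(H_{k+1}) = 6·ℓ(H_k) = 6·6^k = 6^{k+1}.
By induction, ℓ(H_m) = 6^m for all m ≥ 0.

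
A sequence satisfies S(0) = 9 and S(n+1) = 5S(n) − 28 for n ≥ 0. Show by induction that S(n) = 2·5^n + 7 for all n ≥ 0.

Base case: S(0) = 9, and 2·5^0 + 7 = 2 + 7 = 9.
Assume S(r) = 2·5^r + 7 for some r ≥ 0.
Then S(r+1) = 5S(r) − 28 = 5·(2·5^r + 7) − 28 = 10·5^r + 35 − 28 = 2·5^{r+1} + 7.
By induction, S(n) = 2·5^n + 7 for all n ≥ 0.

S(n) = 2·5^n + 7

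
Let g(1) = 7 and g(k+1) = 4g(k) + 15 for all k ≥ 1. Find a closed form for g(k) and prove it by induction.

Claim: g(k) = 3·4^k − 5.

Base case: g(1) = 7, and 3·4^1 − 5 = 12 − 5 = 7.
Assume g(j) = 3·4^j − 5 for some j ≥ 1.
Then g(j+1) = 4g(j) + 15 = 4·(3·4^j − 5) + 15 = 12·4^j − 20 + 15 = 3·4^{j+1} − 5.
By induction, g(k) = 3·4^k − 5 for all k ≥ 1.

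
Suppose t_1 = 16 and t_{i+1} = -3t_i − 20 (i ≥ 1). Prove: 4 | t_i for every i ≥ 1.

Base case: t_1 = 16 = 4·4, so 4 | t_1.
Assume 4 | t_m, so t_m = 4s for some integer s.
Then t_{m+1} = -3t_m − 20 = -3·(4s) − 20 = 4(-3s − 5), so 4 | t_{m+1}.
This completes the inductive step, so 4 | t_i for all i ≥ 1.

4 | t_i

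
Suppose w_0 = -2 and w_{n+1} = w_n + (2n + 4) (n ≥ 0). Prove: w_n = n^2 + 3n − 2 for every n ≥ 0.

Base case: w_0 = -2, and 0^2 + 3·0 − 2 = -2.
Assume w_r = r^2 + 3r − 2.
Then w_{r+1} = w_r + (2r + 4) = (r^2 + 3r − 2) + (2r + 4) = r^2 + 5r + 2,
and (r+1)^2 + 3·(r+1) − 2 = r^2 + 5r + 2.
Hence w_n = n^2 + 3n − 2 for every n ≥ 0, by induction.

w_n = n^2 + 3n − 2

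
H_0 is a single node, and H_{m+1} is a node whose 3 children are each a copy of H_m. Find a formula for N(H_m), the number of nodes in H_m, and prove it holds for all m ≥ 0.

Claim: N(H_m) = (3^{m+1} − 1)/2.

Base case: N(H_0) = 1, and (3^{0+1} − 1)/2 = 1.
Assume N(H_j) = (3^{j+1} − 1)/2.
Then N(H_{j+1}) = 1 + 3N(H_j) = 1 + 3·(3^{j+1} − 1)/2 = 1 + (3^{j+2} − 3)/2 = (2 + 3^{j+2} − 3)/2 = (3^{j+2} − 1)/2.
This completes the inductive step, so N(H_m) = (3^{m+1} − 1)/2 for all m ≥ 0.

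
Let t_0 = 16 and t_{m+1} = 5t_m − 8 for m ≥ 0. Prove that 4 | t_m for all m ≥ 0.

Base case: t_0 = 16 = 4·4, so 4 | t_0.
Assume 4 | t_j, so t_j = 4s for some integer s.
Then t_{j+1} = 5t_j − 8 = 5·(4s) − 8 = 4(5s − 2), so 4 | t_{j+1}.
So the property holds for j+1, and by induction 4 | t_m for all m ≥ 0.

4 | t_m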